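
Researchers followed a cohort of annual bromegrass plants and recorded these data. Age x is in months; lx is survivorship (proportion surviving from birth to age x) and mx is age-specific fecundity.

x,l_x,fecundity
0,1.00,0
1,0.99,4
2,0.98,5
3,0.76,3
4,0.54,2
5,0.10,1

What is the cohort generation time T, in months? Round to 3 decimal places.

2.063

lx·mx: 0, 3.96, 4.9, 2.28, 1.08, 0.1 → R0 = 12.32
x·lx·mx: 0, 3.96, 9.8, 6.84, 4.32, 0.5 → Σ = 25.42
T = 25.42 / 12.32 = 2.063312… → 2.063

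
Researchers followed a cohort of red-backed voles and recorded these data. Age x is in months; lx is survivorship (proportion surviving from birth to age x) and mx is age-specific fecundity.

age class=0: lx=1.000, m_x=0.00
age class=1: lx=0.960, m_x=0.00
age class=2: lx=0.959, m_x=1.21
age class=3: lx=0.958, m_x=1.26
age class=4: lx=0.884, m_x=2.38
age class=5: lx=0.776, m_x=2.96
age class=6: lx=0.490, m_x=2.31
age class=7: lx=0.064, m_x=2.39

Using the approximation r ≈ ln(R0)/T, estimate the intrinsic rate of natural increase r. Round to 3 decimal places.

R0 = Σ lx·mx = 0 + 0 + 1.16039 + 1.20708 + 2.10392 + 2.29696 + 1.1319 + 0.15296 = 8.05321
Σ x·lx·mx = 33.70462; T = 33.70462/8.05321 = 4.18524…
r ≈ ln(R0)/T = ln(8.05321)/4.18524… = 0.49844… → 0.498

0.498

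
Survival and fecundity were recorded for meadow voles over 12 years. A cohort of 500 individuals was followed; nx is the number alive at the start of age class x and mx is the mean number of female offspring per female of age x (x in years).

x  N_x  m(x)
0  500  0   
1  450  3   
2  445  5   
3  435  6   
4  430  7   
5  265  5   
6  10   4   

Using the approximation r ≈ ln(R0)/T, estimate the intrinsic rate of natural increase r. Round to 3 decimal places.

lx = nx/n0 = nx/500: 1, 0.9, 0.89, 0.87, 0.86, 0.53, 0.02
R0 = Σ lx·mx = 0 + 2.7 + 4.45 + 5.22 + 6.02 + 2.65 + 0.08 = 21.12
Σ x·lx·mx = 65.07; T = 65.07/21.12 = 3.08097…
r ≈ ln(R0)/T = ln(21.12)/3.08097… = 0.99002… → 0.990

0.990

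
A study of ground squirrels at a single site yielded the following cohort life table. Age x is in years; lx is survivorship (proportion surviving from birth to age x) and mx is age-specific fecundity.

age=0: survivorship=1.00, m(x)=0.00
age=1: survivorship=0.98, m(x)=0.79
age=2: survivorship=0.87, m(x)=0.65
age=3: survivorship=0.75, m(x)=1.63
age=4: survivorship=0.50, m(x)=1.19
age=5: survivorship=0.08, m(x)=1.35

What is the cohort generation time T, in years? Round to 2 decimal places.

2.60

lx·mx: 0, 0.7742, 0.5655, 1.2225, 0.595, 0.108 → R0 = 3.2652
x·lx·mx: 0, 0.7742, 1.131, 3.6675, 2.38, 0.54 → Σ = 8.4927
T = 8.4927 / 3.2652 = 2.600974… → 2.60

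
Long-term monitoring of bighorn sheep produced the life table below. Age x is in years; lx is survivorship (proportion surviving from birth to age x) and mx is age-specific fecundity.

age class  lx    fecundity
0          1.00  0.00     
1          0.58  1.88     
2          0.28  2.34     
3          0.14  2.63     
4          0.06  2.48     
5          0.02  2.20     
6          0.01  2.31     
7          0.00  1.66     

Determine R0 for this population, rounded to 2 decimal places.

lx·mx by age: 0, 1.0904, 0.6552, 0.3682, 0.1488, 0.044, 0.0231, 0
R0 = Σ lx·mx = 2.3297 → 2.33

2.33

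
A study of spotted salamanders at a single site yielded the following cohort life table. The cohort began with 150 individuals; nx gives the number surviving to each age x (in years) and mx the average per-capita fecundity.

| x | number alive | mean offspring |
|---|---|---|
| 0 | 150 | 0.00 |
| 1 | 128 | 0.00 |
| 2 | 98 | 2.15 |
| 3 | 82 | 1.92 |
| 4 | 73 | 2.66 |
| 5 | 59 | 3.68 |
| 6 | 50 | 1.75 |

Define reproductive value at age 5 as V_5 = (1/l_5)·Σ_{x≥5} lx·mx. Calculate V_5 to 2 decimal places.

5.16

lx = nx/n0 = nx/150: 1, 0.85333…, 0.65333…, 0.54667…, 0.48667…, 0.39333…, 0.33333…
lx·mx for x ≥ 5: 1.447467…, 0.583333… → sum = 2.0308…
V_5 = 2.0308… / l_5 = 2.0308… / 0.393333… = 5.163051… → 5.16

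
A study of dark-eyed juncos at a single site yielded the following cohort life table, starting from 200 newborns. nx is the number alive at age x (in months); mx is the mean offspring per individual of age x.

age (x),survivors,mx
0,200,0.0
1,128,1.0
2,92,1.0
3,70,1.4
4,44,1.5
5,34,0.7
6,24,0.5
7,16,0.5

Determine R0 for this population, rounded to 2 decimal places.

lx = nx/n0 = nx/200: 1, 0.64, 0.46, 0.35, 0.22, 0.17, 0.12, 0.08
lx·mx by age: 0, 0.64, 0.46, 0.49, 0.33, 0.119, 0.06, 0.04
R0 = Σ lx·mx = 2.139 → 2.14

2.14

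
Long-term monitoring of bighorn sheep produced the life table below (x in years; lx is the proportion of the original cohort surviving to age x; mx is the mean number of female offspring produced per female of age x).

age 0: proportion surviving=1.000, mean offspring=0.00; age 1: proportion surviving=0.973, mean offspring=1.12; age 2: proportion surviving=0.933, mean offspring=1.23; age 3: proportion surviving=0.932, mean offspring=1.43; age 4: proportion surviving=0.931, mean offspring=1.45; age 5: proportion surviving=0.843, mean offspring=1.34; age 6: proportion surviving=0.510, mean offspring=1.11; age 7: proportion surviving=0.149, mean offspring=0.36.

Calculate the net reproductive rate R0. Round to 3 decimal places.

lx·mx by age: 0, 1.08976, 1.14759, 1.33276, 1.34995, 1.12962, 0.5661, 0.05364
R0 = Σ lx·mx = 6.66942 → 6.669

6.669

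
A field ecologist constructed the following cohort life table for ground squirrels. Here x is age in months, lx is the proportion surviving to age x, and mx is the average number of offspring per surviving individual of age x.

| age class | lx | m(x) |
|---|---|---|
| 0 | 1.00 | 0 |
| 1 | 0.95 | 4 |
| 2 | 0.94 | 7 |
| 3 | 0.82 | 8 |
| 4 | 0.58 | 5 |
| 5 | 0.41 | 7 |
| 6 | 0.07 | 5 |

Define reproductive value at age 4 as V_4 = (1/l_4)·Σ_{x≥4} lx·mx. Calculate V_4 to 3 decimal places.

10.552

lx·mx for x ≥ 4: 2.9, 2.87, 0.35 → sum = 6.12
V_4 = 6.12 / l_4 = 6.12 / 0.58 = 10.551724… → 10.552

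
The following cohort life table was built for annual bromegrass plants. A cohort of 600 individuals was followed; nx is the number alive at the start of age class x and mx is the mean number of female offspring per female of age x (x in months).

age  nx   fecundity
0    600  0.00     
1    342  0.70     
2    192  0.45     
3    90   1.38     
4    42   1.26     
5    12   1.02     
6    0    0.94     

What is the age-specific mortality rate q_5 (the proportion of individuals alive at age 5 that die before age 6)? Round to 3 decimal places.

1.000

lx = nx/n0 = nx/600: 1, 0.57, 0.32, 0.15, 0.07, 0.02, 0
q_5 = (l_5 − l_6) / l_5 = (0.02 − 0) / 0.02
     = 0.02 / 0.02 = 1 → 1.000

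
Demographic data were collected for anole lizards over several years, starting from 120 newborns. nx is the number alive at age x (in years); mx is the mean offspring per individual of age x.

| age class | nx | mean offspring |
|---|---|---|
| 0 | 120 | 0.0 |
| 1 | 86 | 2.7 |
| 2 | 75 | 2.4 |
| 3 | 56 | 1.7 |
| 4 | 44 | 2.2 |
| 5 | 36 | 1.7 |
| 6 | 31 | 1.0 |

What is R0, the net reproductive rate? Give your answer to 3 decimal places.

lx = nx/n0 = nx/120: 1, 0.71667…, 0.625, 0.46667…, 0.36667…, 0.3, 0.25833…
lx·mx by age: 0, 1.935…, 1.5, 0.793333…, 0.806667…, 0.51, 0.258333…
R0 = Σ lx·mx = 5.803333… → 5.803

5.803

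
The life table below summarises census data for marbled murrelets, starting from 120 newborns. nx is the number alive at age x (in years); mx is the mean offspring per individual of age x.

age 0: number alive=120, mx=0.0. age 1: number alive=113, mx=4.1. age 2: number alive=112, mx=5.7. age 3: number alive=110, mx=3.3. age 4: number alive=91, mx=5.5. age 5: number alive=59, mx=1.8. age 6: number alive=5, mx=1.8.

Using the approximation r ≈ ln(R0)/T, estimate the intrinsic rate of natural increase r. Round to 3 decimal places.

1.096

lx = nx/n0 = nx/120: 1, 0.94167…, 0.93333…, 0.91667…, 0.75833…, 0.49167…, 0.04167…
R0 = Σ lx·mx = 0 + 3.86083… + 5.32… + 3.025… + 4.17083… + 0.885… + 0.075… = 17.336667…
Σ x·lx·mx = 45.134167…; T = 45.134167…/17.336667… = 2.60339…
r ≈ ln(R0)/T = ln(17.336667…)/2.60339… = 1.09581… → 1.096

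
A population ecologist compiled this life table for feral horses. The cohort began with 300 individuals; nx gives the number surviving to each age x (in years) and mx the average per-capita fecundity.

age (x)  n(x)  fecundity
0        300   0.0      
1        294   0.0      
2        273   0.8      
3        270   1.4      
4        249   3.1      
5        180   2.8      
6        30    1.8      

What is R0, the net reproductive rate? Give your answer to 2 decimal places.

6.42

lx = nx/n0 = nx/300: 1, 0.98, 0.91, 0.9, 0.83, 0.6, 0.1
lx·mx by age: 0, 0, 0.728, 1.26, 2.573, 1.68, 0.18
R0 = Σ lx·mx = 6.421 → 6.42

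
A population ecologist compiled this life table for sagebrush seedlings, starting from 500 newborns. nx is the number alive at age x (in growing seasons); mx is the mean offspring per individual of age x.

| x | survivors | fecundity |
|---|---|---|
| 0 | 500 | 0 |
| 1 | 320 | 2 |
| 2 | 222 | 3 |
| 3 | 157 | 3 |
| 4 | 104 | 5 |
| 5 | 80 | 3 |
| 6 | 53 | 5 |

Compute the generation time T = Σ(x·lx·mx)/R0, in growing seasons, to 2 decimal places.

lx = nx/n0 = nx/500: 1, 0.64, 0.444, 0.314, 0.208, 0.16, 0.106
lx·mx: 0, 1.28, 1.332, 0.942, 1.04, 0.48, 0.53 → R0 = 5.604
x·lx·mx: 0, 1.28, 2.664, 2.826, 4.16, 2.4, 3.18 → Σ = 16.51
T = 16.51 / 5.604 = 2.94611… → 2.95

2.95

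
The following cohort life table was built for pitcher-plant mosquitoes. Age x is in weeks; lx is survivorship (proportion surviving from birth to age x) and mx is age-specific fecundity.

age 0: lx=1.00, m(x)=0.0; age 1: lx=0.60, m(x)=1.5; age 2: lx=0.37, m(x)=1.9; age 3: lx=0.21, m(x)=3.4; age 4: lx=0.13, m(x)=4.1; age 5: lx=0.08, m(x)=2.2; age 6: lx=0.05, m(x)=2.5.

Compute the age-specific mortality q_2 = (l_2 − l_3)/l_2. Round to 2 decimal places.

0.43

q_2 = (l_2 − l_3) / l_2 = (0.37 − 0.21) / 0.37
     = 0.16 / 0.37 = 0.432432… → 0.43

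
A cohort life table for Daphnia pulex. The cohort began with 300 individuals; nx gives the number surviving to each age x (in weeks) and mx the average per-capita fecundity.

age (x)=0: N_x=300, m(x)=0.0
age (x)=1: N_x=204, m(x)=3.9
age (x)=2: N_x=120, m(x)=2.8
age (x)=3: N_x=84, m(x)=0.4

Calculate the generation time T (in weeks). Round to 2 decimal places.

lx = nx/n0 = nx/300: 1, 0.68, 0.4, 0.28
lx·mx: 0, 2.652, 1.12, 0.112 → R0 = 3.884
x·lx·mx: 0, 2.652, 2.24, 0.336 → Σ = 5.228
T = 5.228 / 3.884 = 1.346035… → 1.35

1.35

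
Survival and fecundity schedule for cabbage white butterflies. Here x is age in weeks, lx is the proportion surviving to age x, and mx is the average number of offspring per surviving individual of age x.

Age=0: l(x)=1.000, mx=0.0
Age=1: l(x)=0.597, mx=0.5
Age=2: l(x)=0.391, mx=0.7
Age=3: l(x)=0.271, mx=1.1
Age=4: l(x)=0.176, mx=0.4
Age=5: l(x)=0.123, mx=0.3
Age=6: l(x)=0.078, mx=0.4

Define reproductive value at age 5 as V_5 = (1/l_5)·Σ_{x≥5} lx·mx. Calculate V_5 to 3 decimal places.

0.554

lx·mx for x ≥ 5: 0.0369, 0.0312 → sum = 0.0681
V_5 = 0.0681 / l_5 = 0.0681 / 0.123 = 0.553659… → 0.554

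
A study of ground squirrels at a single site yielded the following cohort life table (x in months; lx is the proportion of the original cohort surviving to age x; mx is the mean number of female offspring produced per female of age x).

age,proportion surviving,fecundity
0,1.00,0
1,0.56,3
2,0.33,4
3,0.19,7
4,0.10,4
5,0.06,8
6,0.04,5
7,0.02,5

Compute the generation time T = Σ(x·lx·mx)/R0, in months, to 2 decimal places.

2.58

lx·mx: 0, 1.68, 1.32, 1.33, 0.4, 0.48, 0.2, 0.1 → R0 = 5.51
x·lx·mx: 0, 1.68, 2.64, 3.99, 1.6, 2.4, 1.2, 0.7 → Σ = 14.21
T = 14.21 / 5.51 = 2.578947… → 2.58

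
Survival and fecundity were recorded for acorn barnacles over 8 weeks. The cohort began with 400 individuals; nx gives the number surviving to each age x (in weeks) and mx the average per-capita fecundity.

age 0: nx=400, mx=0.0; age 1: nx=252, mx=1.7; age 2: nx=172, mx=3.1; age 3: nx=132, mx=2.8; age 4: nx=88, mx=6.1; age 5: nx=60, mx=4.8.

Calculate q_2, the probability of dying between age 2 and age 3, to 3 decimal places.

0.233

lx = nx/n0 = nx/400: 1, 0.63, 0.43, 0.33, 0.22, 0.15
q_2 = (l_2 − l_3) / l_2 = (0.43 − 0.33) / 0.43
     = 0.1 / 0.43 = 0.232558… → 0.233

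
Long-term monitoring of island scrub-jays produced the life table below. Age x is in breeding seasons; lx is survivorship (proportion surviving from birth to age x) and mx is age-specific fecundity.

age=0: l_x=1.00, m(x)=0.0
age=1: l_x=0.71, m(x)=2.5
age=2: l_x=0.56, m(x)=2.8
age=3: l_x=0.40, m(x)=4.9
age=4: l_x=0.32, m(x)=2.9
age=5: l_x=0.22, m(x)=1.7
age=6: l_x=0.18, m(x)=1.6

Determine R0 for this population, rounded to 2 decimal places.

6.89

lx·mx by age: 0, 1.775, 1.568, 1.96, 0.928, 0.374, 0.288
R0 = Σ lx·mx = 6.893 → 6.89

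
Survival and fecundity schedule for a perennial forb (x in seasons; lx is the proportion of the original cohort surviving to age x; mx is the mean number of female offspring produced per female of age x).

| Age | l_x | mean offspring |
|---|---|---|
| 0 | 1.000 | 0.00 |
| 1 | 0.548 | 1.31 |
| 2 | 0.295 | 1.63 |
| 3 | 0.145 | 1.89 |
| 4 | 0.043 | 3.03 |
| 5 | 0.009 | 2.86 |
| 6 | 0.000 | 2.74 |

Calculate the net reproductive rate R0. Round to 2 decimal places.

lx·mx by age: 0, 0.71788, 0.48085, 0.27405, 0.13029, 0.02574, 0
R0 = Σ lx·mx = 1.62881 → 1.63

1.63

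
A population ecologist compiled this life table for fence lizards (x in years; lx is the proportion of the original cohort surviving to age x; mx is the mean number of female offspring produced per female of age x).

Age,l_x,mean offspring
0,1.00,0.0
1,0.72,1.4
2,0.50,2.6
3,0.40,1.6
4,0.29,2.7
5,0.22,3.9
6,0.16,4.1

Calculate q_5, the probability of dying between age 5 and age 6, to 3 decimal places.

0.273

q_5 = (l_5 − l_6) / l_5 = (0.22 − 0.16) / 0.22
     = 0.06 / 0.22 = 0.272727… → 0.273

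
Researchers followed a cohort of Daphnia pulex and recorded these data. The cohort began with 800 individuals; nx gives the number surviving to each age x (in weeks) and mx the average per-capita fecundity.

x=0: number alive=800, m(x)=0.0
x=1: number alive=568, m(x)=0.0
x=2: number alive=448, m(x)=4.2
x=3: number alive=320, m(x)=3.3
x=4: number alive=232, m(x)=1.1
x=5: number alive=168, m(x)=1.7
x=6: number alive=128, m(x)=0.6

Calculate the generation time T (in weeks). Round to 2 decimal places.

2.77

lx = nx/n0 = nx/800: 1, 0.71, 0.56, 0.4, 0.29, 0.21, 0.16
lx·mx: 0, 0, 2.352, 1.32, 0.319, 0.357, 0.096 → R0 = 4.444
x·lx·mx: 0, 0, 4.704, 3.96, 1.276, 1.785, 0.576 → Σ = 12.301
T = 12.301 / 4.444 = 2.768002… → 2.77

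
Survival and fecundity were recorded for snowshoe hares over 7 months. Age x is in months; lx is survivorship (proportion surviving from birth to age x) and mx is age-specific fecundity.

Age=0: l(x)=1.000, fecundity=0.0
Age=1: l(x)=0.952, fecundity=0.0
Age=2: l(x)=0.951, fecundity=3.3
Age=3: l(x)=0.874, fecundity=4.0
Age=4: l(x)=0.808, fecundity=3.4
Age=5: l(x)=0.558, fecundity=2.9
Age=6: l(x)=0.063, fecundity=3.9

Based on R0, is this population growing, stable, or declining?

growing

R0 = Σ lx·mx = 0 + 0 + 3.1383 + 3.496 + 2.7472 + 1.6182 + 0.2457 = 11.2454
R0 > 1, so the population is growing.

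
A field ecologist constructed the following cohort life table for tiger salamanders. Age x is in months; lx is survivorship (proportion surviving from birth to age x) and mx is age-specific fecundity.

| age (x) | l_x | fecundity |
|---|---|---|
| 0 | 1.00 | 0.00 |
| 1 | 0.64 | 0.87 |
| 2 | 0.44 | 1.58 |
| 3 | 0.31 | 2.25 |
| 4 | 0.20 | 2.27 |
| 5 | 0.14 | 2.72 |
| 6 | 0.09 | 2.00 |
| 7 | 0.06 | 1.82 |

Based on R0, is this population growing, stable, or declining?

R0 = Σ lx·mx = 0 + 0.5568 + 0.6952 + 0.6975 + 0.454 + 0.3808 + 0.18 + 0.1092 = 3.0735
R0 > 1, so the population is growing.

growing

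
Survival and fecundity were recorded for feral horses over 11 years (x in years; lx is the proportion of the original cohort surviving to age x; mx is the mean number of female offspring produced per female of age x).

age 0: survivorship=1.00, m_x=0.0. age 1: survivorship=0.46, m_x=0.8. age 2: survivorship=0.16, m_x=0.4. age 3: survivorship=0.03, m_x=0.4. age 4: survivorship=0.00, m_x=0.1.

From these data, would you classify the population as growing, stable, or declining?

declining

R0 = Σ lx·mx = 0 + 0.368 + 0.064 + 0.012 + 0 = 0.444
R0 < 1, so the population is declining.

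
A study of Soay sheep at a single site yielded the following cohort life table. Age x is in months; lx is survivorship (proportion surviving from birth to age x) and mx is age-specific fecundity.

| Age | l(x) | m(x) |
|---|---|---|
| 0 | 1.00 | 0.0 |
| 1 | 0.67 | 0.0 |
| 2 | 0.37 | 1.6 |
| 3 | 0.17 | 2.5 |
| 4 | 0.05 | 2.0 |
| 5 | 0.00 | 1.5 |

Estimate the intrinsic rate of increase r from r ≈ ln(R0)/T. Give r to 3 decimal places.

R0 = Σ lx·mx = 0 + 0 + 0.592 + 0.425 + 0.1 + 0 = 1.117
Σ x·lx·mx = 2.859; T = 2.859/1.117 = 2.55953…
r ≈ ln(R0)/T = ln(1.117)/2.55953… = 0.04323… → 0.043

0.043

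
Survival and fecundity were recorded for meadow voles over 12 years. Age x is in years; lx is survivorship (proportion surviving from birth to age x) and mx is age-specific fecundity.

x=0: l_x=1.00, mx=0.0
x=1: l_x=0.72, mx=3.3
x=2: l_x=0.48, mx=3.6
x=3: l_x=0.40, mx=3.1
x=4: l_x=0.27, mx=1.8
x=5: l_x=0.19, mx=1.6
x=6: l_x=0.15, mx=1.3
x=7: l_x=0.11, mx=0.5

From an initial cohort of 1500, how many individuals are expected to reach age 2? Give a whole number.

Expected survivors = N0 · l_2 = 1500 × 0.48 = 720 → 720

720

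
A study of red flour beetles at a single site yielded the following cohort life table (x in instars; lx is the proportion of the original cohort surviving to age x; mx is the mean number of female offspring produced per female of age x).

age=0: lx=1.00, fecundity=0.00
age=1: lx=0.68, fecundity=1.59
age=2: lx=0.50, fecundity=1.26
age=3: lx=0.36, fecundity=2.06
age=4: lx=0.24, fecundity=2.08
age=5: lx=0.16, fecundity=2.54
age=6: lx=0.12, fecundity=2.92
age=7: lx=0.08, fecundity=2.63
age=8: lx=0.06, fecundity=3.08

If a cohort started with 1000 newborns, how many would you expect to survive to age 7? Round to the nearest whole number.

Expected survivors = N0 · l_7 = 1000 × 0.08 = 80 → 80

80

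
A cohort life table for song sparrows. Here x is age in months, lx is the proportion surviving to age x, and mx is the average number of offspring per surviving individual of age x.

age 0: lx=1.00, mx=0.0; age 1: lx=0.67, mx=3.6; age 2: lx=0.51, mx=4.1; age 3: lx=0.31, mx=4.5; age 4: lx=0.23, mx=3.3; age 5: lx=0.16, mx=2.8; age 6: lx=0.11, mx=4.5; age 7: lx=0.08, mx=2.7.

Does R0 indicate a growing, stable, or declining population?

growing

R0 = Σ lx·mx = 0 + 2.412 + 2.091 + 1.395 + 0.759 + 0.448 + 0.495 + 0.216 = 7.816
R0 > 1, so the population is growing.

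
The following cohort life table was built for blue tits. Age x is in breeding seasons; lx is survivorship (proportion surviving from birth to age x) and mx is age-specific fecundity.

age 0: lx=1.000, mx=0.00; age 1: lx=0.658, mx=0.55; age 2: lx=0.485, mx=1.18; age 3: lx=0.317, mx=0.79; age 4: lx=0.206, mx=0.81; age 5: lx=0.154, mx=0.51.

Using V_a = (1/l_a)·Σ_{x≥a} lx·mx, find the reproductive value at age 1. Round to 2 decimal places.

2.17

lx·mx for x ≥ 1: 0.3619, 0.5723, 0.25043, 0.16686, 0.07854 → sum = 1.43003
V_1 = 1.43003 / l_1 = 1.43003 / 0.658 = 2.173298… → 2.17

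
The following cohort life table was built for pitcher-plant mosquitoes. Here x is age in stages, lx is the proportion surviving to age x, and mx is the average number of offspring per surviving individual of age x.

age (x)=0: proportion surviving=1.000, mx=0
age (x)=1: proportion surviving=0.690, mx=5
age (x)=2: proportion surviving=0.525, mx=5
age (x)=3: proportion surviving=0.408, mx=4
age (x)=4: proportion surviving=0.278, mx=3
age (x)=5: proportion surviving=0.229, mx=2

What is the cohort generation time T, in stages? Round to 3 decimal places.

2.136

lx·mx: 0, 3.45, 2.625, 1.632, 0.834, 0.458 → R0 = 8.999
x·lx·mx: 0, 3.45, 5.25, 4.896, 3.336, 2.29 → Σ = 19.222
T = 19.222 / 8.999 = 2.136015… → 2.136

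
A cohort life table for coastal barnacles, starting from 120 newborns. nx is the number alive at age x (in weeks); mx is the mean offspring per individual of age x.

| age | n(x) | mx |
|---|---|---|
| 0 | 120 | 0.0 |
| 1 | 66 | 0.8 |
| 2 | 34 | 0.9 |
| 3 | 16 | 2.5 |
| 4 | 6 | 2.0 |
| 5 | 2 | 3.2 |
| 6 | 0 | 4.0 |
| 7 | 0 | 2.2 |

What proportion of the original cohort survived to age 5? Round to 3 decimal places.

0.017

l_5 = n_5/n_0 = 2/120 = 0.016667… → 0.017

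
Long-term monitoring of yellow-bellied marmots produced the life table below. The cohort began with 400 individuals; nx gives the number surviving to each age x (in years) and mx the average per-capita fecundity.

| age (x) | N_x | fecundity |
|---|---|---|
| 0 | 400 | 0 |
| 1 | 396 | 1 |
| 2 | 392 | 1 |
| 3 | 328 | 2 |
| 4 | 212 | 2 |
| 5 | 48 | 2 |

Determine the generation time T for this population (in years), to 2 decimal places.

2.71

lx = nx/n0 = nx/400: 1, 0.99, 0.98, 0.82, 0.53, 0.12
lx·mx: 0, 0.99, 0.98, 1.64, 1.06, 0.24 → R0 = 4.91
x·lx·mx: 0, 0.99, 1.96, 4.92, 4.24, 1.2 → Σ = 13.31
T = 13.31 / 4.91 = 2.710794… → 2.71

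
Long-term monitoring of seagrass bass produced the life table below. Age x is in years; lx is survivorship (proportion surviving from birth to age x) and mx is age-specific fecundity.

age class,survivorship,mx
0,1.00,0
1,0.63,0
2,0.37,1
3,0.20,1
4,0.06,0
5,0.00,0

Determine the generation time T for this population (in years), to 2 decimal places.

lx·mx: 0, 0, 0.37, 0.2, 0, 0 → R0 = 0.57
x·lx·mx: 0, 0, 0.74, 0.6, 0, 0 → Σ = 1.34
T = 1.34 / 0.57 = 2.350877… → 2.35

2.35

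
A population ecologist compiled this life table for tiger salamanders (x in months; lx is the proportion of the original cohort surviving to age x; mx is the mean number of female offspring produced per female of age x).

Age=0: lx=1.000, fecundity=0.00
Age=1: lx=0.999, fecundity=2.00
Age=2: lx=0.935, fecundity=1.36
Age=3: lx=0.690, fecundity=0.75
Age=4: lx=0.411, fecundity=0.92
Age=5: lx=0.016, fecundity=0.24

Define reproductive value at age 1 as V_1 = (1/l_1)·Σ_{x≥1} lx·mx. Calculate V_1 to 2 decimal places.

lx·mx for x ≥ 1: 1.998, 1.2716, 0.5175, 0.37812, 0.00384 → sum = 4.16906
V_1 = 4.16906 / l_1 = 4.16906 / 0.999 = 4.173233… → 4.17

4.17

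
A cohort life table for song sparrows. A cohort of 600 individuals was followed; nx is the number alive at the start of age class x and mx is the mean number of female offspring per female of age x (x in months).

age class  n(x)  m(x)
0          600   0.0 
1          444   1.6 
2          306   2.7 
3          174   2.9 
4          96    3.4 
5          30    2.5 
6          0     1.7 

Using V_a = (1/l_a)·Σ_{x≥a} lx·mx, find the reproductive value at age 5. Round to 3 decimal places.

lx = nx/n0 = nx/600: 1, 0.74, 0.51, 0.29, 0.16, 0.05, 0
lx·mx for x ≥ 5: 0.125, 0 → sum = 0.125
V_5 = 0.125 / l_5 = 0.125 / 0.05 = 2.5 → 2.500

2.500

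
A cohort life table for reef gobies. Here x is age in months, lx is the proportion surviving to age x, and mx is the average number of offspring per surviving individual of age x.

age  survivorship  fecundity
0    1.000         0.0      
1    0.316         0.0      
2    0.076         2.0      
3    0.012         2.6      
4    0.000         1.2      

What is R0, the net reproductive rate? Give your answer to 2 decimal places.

0.18

lx·mx by age: 0, 0, 0.152, 0.0312, 0
R0 = Σ lx·mx = 0.1832 → 0.18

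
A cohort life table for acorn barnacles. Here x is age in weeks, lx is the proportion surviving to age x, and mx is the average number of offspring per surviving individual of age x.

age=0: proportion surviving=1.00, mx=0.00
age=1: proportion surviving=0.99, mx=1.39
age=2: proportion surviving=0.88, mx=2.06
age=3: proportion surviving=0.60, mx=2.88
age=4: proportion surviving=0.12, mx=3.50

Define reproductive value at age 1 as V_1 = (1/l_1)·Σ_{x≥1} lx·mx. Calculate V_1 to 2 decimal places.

5.39

lx·mx for x ≥ 1: 1.3761, 1.8128, 1.728, 0.42 → sum = 5.3369
V_1 = 5.3369 / l_1 = 5.3369 / 0.99 = 5.390808… → 5.39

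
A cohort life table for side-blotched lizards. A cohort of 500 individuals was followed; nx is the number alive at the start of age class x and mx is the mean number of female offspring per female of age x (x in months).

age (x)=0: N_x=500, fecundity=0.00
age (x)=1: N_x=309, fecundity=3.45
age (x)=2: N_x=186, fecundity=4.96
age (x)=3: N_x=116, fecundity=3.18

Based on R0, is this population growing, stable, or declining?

growing

lx = nx/n0 = nx/500: 1, 0.618, 0.372, 0.232
R0 = Σ lx·mx = 0 + 2.1321 + 1.84512 + 0.73776 = 4.71498
R0 > 1, so the population is growing.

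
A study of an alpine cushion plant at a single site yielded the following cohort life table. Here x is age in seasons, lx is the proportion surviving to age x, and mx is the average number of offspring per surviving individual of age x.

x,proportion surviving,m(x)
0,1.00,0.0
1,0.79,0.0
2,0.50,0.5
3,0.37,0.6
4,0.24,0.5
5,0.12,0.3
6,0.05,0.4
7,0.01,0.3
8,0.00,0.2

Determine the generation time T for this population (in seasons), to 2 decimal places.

lx·mx: 0, 0, 0.25, 0.222, 0.12, 0.036, 0.02, 0.003, 0 → R0 = 0.651
x·lx·mx: 0, 0, 0.5, 0.666, 0.48, 0.18, 0.12, 0.021, 0 → Σ = 1.967
T = 1.967 / 0.651 = 3.021505… → 3.02

3.02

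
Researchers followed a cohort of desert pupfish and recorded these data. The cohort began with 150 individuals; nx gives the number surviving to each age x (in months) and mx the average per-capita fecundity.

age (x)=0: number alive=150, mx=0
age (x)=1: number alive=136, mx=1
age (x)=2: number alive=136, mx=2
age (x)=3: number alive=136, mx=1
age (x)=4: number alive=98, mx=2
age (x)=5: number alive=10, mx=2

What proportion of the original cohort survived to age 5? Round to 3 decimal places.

0.067

l_5 = n_5/n_0 = 10/150 = 0.066667… → 0.067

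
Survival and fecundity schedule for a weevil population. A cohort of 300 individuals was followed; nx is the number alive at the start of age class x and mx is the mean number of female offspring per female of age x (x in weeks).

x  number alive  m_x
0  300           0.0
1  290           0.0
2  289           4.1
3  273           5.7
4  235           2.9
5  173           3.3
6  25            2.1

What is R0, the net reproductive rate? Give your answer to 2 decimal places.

13.49

lx = nx/n0 = nx/300: 1, 0.96667…, 0.96333…, 0.91, 0.78333…, 0.57667…, 0.08333…
lx·mx by age: 0, 0, 3.949667…, 5.187, 2.271667…, 1.903…, 0.175…
R0 = Σ lx·mx = 13.486333… → 13.49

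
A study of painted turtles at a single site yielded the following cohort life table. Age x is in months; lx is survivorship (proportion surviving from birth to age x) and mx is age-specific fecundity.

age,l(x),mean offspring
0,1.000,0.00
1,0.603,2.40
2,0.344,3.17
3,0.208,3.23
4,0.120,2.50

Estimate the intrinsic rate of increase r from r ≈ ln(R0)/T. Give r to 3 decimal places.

R0 = Σ lx·mx = 0 + 1.4472 + 1.09048 + 0.67184 + 0.3 = 3.50952
Σ x·lx·mx = 6.84368; T = 6.84368/3.50952 = 1.95003…
r ≈ ln(R0)/T = ln(3.50952)/1.95003… = 0.64382… → 0.644

0.644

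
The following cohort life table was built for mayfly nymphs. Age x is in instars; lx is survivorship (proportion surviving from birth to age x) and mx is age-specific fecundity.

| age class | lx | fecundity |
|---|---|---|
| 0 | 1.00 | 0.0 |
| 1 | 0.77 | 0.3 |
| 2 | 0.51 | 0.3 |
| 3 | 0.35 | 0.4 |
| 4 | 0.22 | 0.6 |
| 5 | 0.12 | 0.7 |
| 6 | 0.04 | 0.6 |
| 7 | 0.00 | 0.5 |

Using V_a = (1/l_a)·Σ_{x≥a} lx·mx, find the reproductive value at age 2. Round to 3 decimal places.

lx·mx for x ≥ 2: 0.153, 0.14, 0.132, 0.084, 0.024, 0 → sum = 0.533
V_2 = 0.533 / l_2 = 0.533 / 0.51 = 1.045098… → 1.045

1.045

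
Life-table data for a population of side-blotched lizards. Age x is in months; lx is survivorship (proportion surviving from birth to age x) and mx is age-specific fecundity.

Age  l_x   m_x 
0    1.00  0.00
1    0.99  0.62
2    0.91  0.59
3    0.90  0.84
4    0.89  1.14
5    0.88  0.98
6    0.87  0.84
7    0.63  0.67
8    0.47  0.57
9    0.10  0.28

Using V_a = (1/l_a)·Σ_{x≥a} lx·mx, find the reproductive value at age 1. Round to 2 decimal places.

lx·mx for x ≥ 1: 0.6138, 0.5369, 0.756, 1.0146, 0.8624, 0.7308, 0.4221, 0.2679, 0.028 → sum = 5.2325
V_1 = 5.2325 / l_1 = 5.2325 / 0.99 = 5.285354… → 5.29

5.29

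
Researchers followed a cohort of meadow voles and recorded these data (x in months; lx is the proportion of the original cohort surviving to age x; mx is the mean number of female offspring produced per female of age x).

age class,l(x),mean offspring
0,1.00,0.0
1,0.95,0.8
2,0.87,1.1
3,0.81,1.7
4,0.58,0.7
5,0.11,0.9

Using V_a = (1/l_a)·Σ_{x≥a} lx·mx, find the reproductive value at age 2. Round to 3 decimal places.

lx·mx for x ≥ 2: 0.957, 1.377, 0.406, 0.099 → sum = 2.839
V_2 = 2.839 / l_2 = 2.839 / 0.87 = 3.263218… → 3.263

3.263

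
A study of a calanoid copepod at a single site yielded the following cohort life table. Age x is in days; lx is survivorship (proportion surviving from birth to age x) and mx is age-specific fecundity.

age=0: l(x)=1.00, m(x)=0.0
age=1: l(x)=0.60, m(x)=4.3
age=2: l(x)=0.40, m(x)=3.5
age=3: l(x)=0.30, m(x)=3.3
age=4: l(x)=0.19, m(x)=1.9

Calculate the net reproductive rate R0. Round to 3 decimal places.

5.331

lx·mx by age: 0, 2.58, 1.4, 0.99, 0.361
R0 = Σ lx·mx = 5.331 → 5.331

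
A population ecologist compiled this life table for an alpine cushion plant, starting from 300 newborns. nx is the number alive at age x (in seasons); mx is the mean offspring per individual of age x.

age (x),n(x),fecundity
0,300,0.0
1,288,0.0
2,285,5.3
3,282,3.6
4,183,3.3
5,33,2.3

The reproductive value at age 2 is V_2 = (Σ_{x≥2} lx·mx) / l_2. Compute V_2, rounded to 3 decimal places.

11.247

lx = nx/n0 = nx/300: 1, 0.96, 0.95, 0.94, 0.61, 0.11
lx·mx for x ≥ 2: 5.035, 3.384, 2.013, 0.253 → sum = 10.685
V_2 = 10.685 / l_2 = 10.685 / 0.95 = 11.247368… → 11.247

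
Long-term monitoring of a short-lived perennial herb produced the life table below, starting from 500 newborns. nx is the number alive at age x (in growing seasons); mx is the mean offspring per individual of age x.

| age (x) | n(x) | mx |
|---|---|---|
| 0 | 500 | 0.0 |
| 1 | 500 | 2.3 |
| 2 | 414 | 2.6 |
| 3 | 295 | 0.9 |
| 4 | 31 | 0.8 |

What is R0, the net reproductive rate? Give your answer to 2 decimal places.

lx = nx/n0 = nx/500: 1, 1, 0.828, 0.59, 0.062
lx·mx by age: 0, 2.3, 2.1528, 0.531, 0.0496
R0 = Σ lx·mx = 5.0334 → 5.03

5.03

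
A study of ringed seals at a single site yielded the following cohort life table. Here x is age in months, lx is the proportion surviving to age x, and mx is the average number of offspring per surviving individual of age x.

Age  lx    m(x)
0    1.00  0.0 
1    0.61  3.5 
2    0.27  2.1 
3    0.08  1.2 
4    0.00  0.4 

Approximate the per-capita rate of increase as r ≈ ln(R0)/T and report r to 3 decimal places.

0.809

R0 = Σ lx·mx = 0 + 2.135 + 0.567 + 0.096 + 0 = 2.798
Σ x·lx·mx = 3.557; T = 3.557/2.798 = 1.27127…
r ≈ ln(R0)/T = ln(2.798)/1.27127… = 0.80936… → 0.809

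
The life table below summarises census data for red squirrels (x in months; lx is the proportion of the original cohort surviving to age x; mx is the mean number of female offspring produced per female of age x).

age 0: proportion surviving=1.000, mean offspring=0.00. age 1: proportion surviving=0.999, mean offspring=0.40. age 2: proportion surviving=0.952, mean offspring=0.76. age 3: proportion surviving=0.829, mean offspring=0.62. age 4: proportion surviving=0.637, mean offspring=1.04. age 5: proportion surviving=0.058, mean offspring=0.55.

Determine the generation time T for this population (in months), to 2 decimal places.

2.66

lx·mx: 0, 0.3996, 0.72352, 0.51398, 0.66248, 0.0319 → R0 = 2.33148
x·lx·mx: 0, 0.3996, 1.44704, 1.54194, 2.64992, 0.1595 → Σ = 6.198
T = 6.198 / 2.33148 = 2.658397… → 2.66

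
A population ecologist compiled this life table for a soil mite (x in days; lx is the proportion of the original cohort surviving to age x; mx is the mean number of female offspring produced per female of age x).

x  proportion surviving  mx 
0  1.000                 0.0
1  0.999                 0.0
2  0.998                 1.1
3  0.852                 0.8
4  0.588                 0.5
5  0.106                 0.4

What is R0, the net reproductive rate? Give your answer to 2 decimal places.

lx·mx by age: 0, 0, 1.0978, 0.6816, 0.294, 0.0424
R0 = Σ lx·mx = 2.1158 → 2.12

2.12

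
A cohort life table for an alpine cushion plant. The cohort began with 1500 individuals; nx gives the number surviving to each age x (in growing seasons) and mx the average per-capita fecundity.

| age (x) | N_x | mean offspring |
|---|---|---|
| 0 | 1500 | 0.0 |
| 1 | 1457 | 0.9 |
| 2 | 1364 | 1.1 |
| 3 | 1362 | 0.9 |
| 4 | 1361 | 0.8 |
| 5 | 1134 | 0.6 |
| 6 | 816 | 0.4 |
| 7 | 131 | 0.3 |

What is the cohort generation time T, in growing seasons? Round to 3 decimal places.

lx = nx/n0 = nx/1500: 1, 0.97133…, 0.90933…, 0.908, 0.90733…, 0.756, 0.544, 0.08733…
lx·mx: 0, 0.8742…, 1.000267…, 0.8172, 0.725867…, 0.4536, 0.2176, 0.0262… → R0 = 4.114933…
x·lx·mx: 0, 0.8742…, 2.000533…, 2.4516, 2.903467…, 2.268, 1.3056, 0.1834… → Σ = 11.9868…
T = 11.9868… / 4.114933… = 2.913… → 2.913

2.913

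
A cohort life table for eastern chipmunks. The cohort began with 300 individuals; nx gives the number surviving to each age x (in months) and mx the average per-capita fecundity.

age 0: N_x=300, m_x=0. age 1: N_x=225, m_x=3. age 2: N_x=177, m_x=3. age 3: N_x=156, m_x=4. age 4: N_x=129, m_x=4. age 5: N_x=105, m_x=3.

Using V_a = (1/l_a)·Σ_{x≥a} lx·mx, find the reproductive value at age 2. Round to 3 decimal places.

11.220

lx = nx/n0 = nx/300: 1, 0.75, 0.59, 0.52, 0.43, 0.35
lx·mx for x ≥ 2: 1.77, 2.08, 1.72, 1.05 → sum = 6.62
V_2 = 6.62 / l_2 = 6.62 / 0.59 = 11.220339… → 11.220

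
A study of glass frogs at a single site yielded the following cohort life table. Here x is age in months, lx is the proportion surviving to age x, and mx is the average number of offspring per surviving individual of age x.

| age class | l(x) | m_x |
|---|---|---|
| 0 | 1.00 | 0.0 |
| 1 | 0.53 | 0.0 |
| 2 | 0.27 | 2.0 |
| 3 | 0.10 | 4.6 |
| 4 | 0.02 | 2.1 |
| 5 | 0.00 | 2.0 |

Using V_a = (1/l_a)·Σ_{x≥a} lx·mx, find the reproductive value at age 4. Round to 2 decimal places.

lx·mx for x ≥ 4: 0.042, 0 → sum = 0.042
V_4 = 0.042 / l_4 = 0.042 / 0.02 = 2.1 → 2.10

2.10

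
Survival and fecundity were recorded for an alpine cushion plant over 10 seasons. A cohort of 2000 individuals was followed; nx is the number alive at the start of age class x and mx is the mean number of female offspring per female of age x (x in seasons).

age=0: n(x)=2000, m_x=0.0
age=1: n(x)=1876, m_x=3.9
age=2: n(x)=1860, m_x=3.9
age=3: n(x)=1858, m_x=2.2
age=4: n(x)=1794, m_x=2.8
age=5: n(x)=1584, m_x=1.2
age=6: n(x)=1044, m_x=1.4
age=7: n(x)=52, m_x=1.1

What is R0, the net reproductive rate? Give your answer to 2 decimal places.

lx = nx/n0 = nx/2000: 1, 0.938, 0.93, 0.929, 0.897, 0.792, 0.522, 0.026
lx·mx by age: 0, 3.6582, 3.627, 2.0438, 2.5116, 0.9504, 0.7308, 0.0286
R0 = Σ lx·mx = 13.5504 → 13.55

13.55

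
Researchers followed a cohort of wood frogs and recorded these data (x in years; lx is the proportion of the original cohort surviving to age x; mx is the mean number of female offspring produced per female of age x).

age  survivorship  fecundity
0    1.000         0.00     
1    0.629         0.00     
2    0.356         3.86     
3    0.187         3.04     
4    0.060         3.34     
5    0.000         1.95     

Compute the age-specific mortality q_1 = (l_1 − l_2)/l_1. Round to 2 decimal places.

q_1 = (l_1 − l_2) / l_1 = (0.629 − 0.356) / 0.629
     = 0.273 / 0.629 = 0.434022… → 0.43

0.43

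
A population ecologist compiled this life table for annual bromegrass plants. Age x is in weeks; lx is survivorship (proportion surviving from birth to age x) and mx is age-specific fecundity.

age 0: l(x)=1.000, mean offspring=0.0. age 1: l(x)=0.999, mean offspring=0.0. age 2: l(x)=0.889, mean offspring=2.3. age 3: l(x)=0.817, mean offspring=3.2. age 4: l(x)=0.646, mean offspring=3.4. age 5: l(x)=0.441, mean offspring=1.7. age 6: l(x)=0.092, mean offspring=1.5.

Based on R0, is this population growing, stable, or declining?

R0 = Σ lx·mx = 0 + 0 + 2.0447 + 2.6144 + 2.1964 + 0.7497 + 0.138 = 7.7432
R0 > 1, so the population is growing.

growing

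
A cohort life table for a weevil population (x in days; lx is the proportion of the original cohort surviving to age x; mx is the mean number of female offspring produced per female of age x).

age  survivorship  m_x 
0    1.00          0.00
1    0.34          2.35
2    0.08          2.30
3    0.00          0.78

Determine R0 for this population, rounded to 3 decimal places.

lx·mx by age: 0, 0.799, 0.184, 0
R0 = Σ lx·mx = 0.983 → 0.983

0.983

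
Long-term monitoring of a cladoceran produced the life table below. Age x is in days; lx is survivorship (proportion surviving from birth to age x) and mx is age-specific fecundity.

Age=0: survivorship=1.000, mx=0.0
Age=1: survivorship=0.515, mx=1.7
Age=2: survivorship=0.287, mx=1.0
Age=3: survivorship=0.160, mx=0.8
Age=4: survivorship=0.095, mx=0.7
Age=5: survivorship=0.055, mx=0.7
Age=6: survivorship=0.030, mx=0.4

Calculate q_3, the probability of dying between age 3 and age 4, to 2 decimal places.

q_3 = (l_3 − l_4) / l_3 = (0.16 − 0.095) / 0.16
     = 0.065 / 0.16 = 0.40625 → 0.41

0.41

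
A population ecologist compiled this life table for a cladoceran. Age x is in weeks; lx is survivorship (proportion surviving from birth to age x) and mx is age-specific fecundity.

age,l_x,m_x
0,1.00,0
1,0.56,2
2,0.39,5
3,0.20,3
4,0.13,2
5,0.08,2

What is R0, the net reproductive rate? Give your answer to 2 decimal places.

lx·mx by age: 0, 1.12, 1.95, 0.6, 0.26, 0.16
R0 = Σ lx·mx = 4.09 → 4.09

4.09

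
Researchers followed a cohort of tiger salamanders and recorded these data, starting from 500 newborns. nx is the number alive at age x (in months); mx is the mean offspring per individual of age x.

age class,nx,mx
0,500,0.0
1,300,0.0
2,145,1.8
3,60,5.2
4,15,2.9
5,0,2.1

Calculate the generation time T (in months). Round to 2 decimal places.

2.65

lx = nx/n0 = nx/500: 1, 0.6, 0.29, 0.12, 0.03, 0
lx·mx: 0, 0, 0.522, 0.624, 0.087, 0 → R0 = 1.233
x·lx·mx: 0, 0, 1.044, 1.872, 0.348, 0 → Σ = 3.264
T = 3.264 / 1.233 = 2.647202… → 2.65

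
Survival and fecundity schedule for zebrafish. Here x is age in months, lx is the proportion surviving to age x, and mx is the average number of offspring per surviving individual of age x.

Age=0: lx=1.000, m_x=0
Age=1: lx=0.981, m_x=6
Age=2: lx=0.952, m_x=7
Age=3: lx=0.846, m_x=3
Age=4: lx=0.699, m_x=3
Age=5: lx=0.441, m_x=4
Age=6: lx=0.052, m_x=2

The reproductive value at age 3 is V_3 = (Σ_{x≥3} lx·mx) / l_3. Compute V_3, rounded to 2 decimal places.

7.69

lx·mx for x ≥ 3: 2.538, 2.097, 1.764, 0.104 → sum = 6.503
V_3 = 6.503 / l_3 = 6.503 / 0.846 = 7.686761… → 7.69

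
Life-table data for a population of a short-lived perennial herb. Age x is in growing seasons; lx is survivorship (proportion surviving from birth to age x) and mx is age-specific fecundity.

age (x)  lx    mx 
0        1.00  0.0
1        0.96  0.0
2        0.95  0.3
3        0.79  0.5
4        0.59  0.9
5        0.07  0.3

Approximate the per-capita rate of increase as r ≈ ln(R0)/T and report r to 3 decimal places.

0.065

R0 = Σ lx·mx = 0 + 0 + 0.285 + 0.395 + 0.531 + 0.021 = 1.232
Σ x·lx·mx = 3.984; T = 3.984/1.232 = 3.23377…
r ≈ ln(R0)/T = ln(1.232)/3.23377… = 0.06452… → 0.065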